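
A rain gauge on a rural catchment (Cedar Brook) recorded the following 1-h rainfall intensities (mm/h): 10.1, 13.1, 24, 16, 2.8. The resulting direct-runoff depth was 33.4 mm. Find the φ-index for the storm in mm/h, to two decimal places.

Only the 4 blocks with intensity above φ contribute runoff: 10.1, 13.1, 24, 16 mm/h.
Σ(I−φ)·Δt = d  ⇒  (10.1+13.1+24+16 − 4φ)·1 = 33.4
φ = (63.20 − 33.4/1) / 4 = 7.45 mm/h.

φ ≈ 7.45 mm/h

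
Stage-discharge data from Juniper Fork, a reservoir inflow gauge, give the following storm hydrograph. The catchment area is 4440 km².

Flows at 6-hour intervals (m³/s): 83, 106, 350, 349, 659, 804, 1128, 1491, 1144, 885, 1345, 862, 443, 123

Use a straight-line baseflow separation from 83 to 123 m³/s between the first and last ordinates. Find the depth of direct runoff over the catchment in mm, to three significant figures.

Direct runoff: 0.00, 19.92, 260.85, 256.77, 563.69, 705.62, 1026.54, 1386.46, 1036.38, 774.31, 1231.23, 745.15, 323.08, 0.00 m³/s; ΣQ_DR = 8330 m³/s.
V = ΣQ_DR · Δt = 8330 × 21600 s = 1.799 × 10^8 m³.
Over A = 4440 km², depth = V / A = 40.5 mm.

d ≈ 40.5 mm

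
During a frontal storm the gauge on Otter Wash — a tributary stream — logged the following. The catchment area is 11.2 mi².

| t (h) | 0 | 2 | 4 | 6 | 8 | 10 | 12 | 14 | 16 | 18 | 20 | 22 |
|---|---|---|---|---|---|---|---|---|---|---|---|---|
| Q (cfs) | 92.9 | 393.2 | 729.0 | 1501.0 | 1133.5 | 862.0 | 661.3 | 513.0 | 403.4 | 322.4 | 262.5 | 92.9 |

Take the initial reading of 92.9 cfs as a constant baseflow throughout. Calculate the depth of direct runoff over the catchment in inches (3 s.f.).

d ≈ 1.62 in

Direct runoff: 0.0, 300.3, 636.1, 1408.1, 1040.6, 769.1, 568.4, 420.1, 310.5, 229.5, 169.6, 0.0 cfs; ΣQ_DR = 5852 cfs.
V = ΣQ_DR · Δt = 5852 × 7200 s = 4.214 × 10^7 ft³.
Over A = 11.2 mi², depth = V / A = 1.62 in.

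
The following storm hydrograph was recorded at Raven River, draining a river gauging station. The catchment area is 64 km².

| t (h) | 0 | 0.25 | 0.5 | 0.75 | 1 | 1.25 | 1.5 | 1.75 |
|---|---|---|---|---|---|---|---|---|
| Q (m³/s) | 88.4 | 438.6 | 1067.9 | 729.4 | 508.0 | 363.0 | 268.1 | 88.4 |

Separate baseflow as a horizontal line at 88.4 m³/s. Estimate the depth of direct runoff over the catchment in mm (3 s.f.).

Direct runoff: 0.0, 350.2, 979.5, 641.0, 419.6, 274.6, 179.7, 0.0 m³/s; ΣQ_DR = 2845 m³/s.
V = ΣQ_DR · Δt = 2845 × 900 s = 2.560 × 10^6 m³.
Over A = 64 km², depth = V / A = 40.0 mm.

d ≈ 40.0 mm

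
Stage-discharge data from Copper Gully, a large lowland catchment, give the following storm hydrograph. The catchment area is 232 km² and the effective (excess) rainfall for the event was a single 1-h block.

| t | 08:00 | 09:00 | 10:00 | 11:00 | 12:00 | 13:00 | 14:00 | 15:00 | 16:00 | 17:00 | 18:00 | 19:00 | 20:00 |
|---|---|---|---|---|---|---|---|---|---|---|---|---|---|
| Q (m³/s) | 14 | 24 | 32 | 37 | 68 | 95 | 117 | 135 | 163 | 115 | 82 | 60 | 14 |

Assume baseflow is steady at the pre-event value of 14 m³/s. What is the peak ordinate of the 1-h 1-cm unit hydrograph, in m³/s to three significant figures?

U_p ≈ 124 m³/s

Direct runoff: 0.0, 10.0, 18.0, 23.0, 54.0, 81.0, 103.0, 121.0, 149.0, 101.0, 68.0, 46.0, 0.0 m³/s; ΣQ_DR = 774.0 m³/s, peak = 149.0 m³/s.
Runoff depth d = ΣQ_DR·Δt / A = 774.0 × 3600 / (232 km²) = 12.01 mm.
The 1-cm UH is the DRH scaled by (10 mm)/d, so U_p = 149.0 × 10/12.01 = 124 m³/s.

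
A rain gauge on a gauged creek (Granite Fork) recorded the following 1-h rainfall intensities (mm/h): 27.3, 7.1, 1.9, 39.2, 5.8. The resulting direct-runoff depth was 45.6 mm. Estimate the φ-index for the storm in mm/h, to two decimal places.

Only the 2 blocks with intensity above φ contribute runoff: 27.3, 39.2 mm/h.
Σ(I−φ)·Δt = d  ⇒  (27.3+39.2 − 2φ)·1 = 45.6
φ = (66.50 − 45.6/1) / 2 = 10.45 mm/h.

φ ≈ 10.45 mm/h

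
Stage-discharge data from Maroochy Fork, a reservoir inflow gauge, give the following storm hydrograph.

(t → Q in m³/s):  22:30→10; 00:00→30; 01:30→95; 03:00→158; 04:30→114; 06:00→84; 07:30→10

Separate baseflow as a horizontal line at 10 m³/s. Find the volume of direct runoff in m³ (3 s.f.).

Direct-runoff ordinates (Q − Q_b): 0.0, 20.0, 85.0, 148.0, 104.0, 74.0, 0.0 m³/s.
ΣQ_DR = 431.0 m³/s.
With Δt = 1.5 h = 5400 s, V = ΣQ_DR · Δt = 431.0 × 5400 = 2.33 × 10^6 m³.

V ≈ 2.33 × 10^6 m³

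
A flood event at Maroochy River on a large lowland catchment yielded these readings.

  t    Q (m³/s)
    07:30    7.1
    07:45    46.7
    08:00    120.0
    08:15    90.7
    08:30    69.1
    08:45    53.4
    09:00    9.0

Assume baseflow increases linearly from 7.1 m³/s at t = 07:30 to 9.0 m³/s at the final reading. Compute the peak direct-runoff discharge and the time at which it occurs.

Subtracting baseflow gives direct-runoff ordinates: 0.00, 39.28, 112.27, 82.65, 60.73, 44.72, 0.00 m³/s.
The maximum is 112.27 m³/s, occurring at the reading for t = 08:00.

Q_p = 112.27 m³/s at t = 08:00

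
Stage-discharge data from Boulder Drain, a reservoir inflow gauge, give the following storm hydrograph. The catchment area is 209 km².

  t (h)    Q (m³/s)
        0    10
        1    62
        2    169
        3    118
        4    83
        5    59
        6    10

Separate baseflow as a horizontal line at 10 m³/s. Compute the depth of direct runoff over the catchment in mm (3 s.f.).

Direct runoff: 0.0, 52.0, 159.0, 108.0, 73.0, 49.0, 0.0 m³/s; ΣQ_DR = 441.0 m³/s.
V = ΣQ_DR · Δt = 441.0 × 3600 s = 1.588 × 10^6 m³.
Over A = 209 km², depth = V / A = 7.60 mm.

d ≈ 7.60 mm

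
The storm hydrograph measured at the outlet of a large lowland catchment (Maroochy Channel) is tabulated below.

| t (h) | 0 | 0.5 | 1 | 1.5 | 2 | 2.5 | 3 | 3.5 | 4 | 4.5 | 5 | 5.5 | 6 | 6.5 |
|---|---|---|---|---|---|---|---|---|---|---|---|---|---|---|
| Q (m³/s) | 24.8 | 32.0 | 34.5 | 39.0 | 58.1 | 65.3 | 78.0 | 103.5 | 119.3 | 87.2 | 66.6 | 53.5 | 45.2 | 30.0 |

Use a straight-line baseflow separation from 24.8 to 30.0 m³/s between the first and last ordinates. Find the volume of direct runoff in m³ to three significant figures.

V ≈ 8.16 × 10^5 m³

Direct-runoff ordinates (Q − Q_b): 0.00, 6.80, 8.90, 13.00, 31.70, 38.50, 50.80, 75.90, 91.30, 58.80, 37.80, 24.30, 15.60, 0.00 m³/s.
ΣQ_DR = 453.4 m³/s.
With Δt = 0.5 h = 1800 s, V = ΣQ_DR · Δt = 453.4 × 1800 = 8.16 × 10^5 m³.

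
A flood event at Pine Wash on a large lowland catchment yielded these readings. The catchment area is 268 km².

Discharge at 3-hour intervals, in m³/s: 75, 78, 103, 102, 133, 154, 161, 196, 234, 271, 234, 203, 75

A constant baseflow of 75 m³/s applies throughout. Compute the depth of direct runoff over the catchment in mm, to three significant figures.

Direct runoff: 0.0, 3.0, 28.0, 27.0, 58.0, 79.0, 86.0, 121.0, 159.0, 196.0, 159.0, 128.0, 0.0 m³/s; ΣQ_DR = 1044 m³/s.
V = ΣQ_DR · Δt = 1044 × 10800 s = 1.128 × 10^7 m³.
Over A = 268 km², depth = V / A = 42.1 mm.

d ≈ 42.1 mm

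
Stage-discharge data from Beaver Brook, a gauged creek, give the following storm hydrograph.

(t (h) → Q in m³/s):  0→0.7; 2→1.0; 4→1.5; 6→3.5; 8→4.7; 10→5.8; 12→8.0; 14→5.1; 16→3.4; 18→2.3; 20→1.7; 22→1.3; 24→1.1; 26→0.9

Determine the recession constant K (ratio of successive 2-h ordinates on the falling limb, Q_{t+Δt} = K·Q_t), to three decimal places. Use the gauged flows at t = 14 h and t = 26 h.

K ≈ 0.749

Using the recession-limb readings at t = 14 h and t = 26 h: Q falls from 5.1 to 0.9 m³/s over 6 intervals.
K = (Q₂/Q₁)^(1/6) = (0.9/5.1)^(1/6) = 0.749.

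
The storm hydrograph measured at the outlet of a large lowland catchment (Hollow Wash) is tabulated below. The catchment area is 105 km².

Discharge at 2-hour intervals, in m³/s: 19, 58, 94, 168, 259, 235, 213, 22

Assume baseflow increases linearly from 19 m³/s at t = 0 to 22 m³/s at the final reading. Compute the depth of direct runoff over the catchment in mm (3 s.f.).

d ≈ 62.0 mm

Direct runoff: 0.00, 38.57, 74.14, 147.71, 238.29, 213.86, 191.43, 0.00 m³/s; ΣQ_DR = 904.0 m³/s.
V = ΣQ_DR · Δt = 904.0 × 7200 s = 6.509 × 10^6 m³.
Over A = 105 km², depth = V / A = 62.0 mm.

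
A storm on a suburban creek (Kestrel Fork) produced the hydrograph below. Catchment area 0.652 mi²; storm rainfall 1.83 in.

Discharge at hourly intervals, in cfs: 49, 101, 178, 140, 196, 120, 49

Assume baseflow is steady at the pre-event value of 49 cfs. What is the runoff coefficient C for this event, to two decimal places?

C ≈ 0.64

ΣQ_DR = 490.0 cfs; V = ΣQ_DR·Δt = 1.764 × 10^6 ft³.
Runoff depth d = V / A = 1.165 in.
C = d / P = 1.165 / 1.83 = 0.64.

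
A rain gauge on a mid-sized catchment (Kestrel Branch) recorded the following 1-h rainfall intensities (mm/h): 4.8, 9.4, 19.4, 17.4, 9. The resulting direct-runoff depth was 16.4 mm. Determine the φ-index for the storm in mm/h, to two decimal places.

Only the 2 blocks with intensity above φ contribute runoff: 19.4, 17.4 mm/h.
Σ(I−φ)·Δt = d  ⇒  (19.4+17.4 − 2φ)·1 = 16.4
φ = (36.80 − 16.4/1) / 2 = 10.20 mm/h.

φ ≈ 10.20 mm/h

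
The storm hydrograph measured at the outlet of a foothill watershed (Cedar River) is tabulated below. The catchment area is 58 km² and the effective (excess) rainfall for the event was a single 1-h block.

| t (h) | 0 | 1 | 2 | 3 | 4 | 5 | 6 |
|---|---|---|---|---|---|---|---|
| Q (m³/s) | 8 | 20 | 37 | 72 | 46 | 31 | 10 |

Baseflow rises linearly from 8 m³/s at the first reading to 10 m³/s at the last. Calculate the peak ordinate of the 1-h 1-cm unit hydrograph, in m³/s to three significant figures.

U_p ≈ 63.0 m³/s

Direct runoff: 0.00, 11.67, 28.33, 63.00, 36.67, 21.33, 0.00 m³/s; ΣQ_DR = 161.0 m³/s, peak = 63.00 m³/s.
Runoff depth d = ΣQ_DR·Δt / A = 161.0 × 3600 / (58 km²) = 9.993 mm.
The 1-cm UH is the DRH scaled by (10 mm)/d, so U_p = 63.00 × 10/9.993 = 63.0 m³/s.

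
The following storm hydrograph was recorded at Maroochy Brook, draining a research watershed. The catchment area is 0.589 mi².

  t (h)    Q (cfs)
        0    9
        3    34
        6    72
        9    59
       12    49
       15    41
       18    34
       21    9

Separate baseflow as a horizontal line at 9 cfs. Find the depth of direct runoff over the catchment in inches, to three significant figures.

d ≈ 1.85 in

Direct runoff: 0.0, 25.0, 63.0, 50.0, 40.0, 32.0, 25.0, 0.0 cfs; ΣQ_DR = 235.0 cfs.
V = ΣQ_DR · Δt = 235.0 × 10800 s = 2.538 × 10^6 ft³.
Over A = 0.589 mi², depth = V / A = 1.85 in.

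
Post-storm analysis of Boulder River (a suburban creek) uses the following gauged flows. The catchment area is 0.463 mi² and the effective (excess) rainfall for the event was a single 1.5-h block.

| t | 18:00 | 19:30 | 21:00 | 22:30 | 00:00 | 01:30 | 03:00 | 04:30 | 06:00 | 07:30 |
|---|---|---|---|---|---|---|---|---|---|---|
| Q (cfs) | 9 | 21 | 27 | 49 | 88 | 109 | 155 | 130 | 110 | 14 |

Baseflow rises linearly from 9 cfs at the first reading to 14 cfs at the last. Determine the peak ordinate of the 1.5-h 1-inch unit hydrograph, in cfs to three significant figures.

U_p ≈ 47.6 cfs

Direct runoff: 0.00, 11.44, 16.89, 38.33, 76.78, 97.22, 142.67, 117.11, 96.56, 0.00 cfs; ΣQ_DR = 597.0 cfs, peak = 142.67 cfs.
Runoff depth d = ΣQ_DR·Δt / A = 597.0 × 5400 / (0.463 mi²) = 2.997 in.
The 1-inch UH is the DRH scaled by (1 in)/d, so U_p = 142.67 × 1/2.997 = 47.6 cfs.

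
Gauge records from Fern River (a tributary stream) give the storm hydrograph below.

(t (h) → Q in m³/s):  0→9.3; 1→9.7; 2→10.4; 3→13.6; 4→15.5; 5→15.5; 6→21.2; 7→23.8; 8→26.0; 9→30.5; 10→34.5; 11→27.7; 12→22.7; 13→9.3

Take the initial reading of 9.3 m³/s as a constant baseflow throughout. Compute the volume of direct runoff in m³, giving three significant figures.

V ≈ 5.02 × 10^5 m³

Direct-runoff ordinates (Q − Q_b): 0.0, 0.4, 1.1, 4.3, 6.2, 6.2, 11.9, 14.5, 16.7, 21.2, 25.2, 18.4, 13.4, 0.0 m³/s.
ΣQ_DR = 139.5 m³/s.
With Δt = 1 h = 3600 s, V = ΣQ_DR · Δt = 139.5 × 3600 = 5.02 × 10^5 m³.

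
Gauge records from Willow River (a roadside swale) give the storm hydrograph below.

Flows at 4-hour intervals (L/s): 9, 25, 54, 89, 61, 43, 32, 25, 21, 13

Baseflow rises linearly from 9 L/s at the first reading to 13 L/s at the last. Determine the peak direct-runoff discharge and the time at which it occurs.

Subtracting baseflow gives direct-runoff ordinates: 0.00, 15.56, 44.11, 78.67, 50.22, 31.78, 20.33, 12.89, 8.44, 0.00 L/s.
The maximum is 78.67 L/s, occurring at the reading for t = 12 h.

Q_p = 78.67 L/s at t = 12 h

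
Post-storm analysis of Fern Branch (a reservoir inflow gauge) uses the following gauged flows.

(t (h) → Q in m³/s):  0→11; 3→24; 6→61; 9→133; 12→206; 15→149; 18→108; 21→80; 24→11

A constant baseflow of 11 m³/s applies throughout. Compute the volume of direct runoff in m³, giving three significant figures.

Direct-runoff ordinates (Q − Q_b): 0.0, 13.0, 50.0, 122.0, 195.0, 138.0, 97.0, 69.0, 0.0 m³/s.
ΣQ_DR = 684.0 m³/s.
With Δt = 3 h = 10800 s, V = ΣQ_DR · Δt = 684.0 × 10800 = 7.39 × 10^6 m³.

V ≈ 7.39 × 10^6 m³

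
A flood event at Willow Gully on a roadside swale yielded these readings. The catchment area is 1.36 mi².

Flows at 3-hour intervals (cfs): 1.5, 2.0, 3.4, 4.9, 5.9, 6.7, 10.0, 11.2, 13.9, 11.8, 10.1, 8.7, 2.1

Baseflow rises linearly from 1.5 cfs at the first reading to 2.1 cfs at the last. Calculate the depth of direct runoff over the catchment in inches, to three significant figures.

Direct runoff: 0.00, 0.45, 1.80, 3.25, 4.20, 4.95, 8.20, 9.35, 12.00, 9.85, 8.10, 6.65, 0.00 cfs; ΣQ_DR = 68.80 cfs.
V = ΣQ_DR · Δt = 68.80 × 10800 s = 7.430 × 10^5 ft³.
Over A = 1.36 mi², depth = V / A = 0.235 in.

d ≈ 0.235 in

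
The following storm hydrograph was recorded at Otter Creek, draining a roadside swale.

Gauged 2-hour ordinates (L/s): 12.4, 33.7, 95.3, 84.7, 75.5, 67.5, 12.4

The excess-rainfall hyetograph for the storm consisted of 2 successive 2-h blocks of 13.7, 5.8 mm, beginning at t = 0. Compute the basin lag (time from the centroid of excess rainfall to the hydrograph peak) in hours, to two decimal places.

Centroid of excess rainfall: t_c = Σ P_i·t̄_i / ΣP_i = 1.5949 h (block centres at 1, 3 h).
Hydrograph peak occurs at t = 4 h, so basin lag t_L = 4 − 1.5949 = 2.41 h.

t_L ≈ 2.41 h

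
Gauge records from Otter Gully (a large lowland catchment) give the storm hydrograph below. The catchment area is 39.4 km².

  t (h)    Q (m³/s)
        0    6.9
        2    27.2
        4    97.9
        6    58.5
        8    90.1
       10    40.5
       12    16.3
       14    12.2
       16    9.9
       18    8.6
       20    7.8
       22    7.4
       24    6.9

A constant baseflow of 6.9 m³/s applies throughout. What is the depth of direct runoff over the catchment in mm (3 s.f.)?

Direct runoff: 0.0, 20.3, 91.0, 51.6, 83.2, 33.6, 9.4, 5.3, 3.0, 1.7, 0.9, 0.5, 0.0 m³/s; ΣQ_DR = 300.5 m³/s.
V = ΣQ_DR · Δt = 300.5 × 7200 s = 2.164 × 10^6 m³.
Over A = 39.4 km², depth = V / A = 54.9 mm.

d ≈ 54.9 mm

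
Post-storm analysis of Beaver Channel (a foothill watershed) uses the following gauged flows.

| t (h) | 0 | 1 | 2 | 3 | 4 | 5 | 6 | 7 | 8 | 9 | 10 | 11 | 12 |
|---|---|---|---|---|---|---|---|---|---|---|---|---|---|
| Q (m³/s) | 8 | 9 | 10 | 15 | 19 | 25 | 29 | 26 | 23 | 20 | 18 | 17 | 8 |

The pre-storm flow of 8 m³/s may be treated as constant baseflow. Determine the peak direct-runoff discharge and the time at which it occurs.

Q_p = 21.0 m³/s at t = 6 h

Subtracting baseflow gives direct-runoff ordinates: 0.0, 1.0, 2.0, 7.0, 11.0, 17.0, 21.0, 18.0, 15.0, 12.0, 10.0, 9.0, 0.0 m³/s.
The maximum is 21.0 m³/s, occurring at the reading for t = 6 h.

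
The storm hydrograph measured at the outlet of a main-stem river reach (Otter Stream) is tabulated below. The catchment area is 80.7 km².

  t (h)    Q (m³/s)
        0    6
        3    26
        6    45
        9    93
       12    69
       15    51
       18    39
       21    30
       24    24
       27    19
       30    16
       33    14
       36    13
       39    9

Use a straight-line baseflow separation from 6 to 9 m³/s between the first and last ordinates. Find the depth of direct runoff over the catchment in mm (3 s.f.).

d ≈ 46.7 mm

Direct runoff: 0.00, 19.77, 38.54, 86.31, 62.08, 43.85, 31.62, 22.38, 16.15, 10.92, 7.69, 5.46, 4.23, 0.00 m³/s; ΣQ_DR = 349.0 m³/s.
V = ΣQ_DR · Δt = 349.0 × 10800 s = 3.769 × 10^6 m³.
Over A = 80.7 km², depth = V / A = 46.7 mm.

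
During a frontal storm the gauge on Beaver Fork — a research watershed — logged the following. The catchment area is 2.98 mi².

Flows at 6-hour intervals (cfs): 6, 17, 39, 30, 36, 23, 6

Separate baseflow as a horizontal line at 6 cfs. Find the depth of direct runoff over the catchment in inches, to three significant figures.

Direct runoff: 0.0, 11.0, 33.0, 24.0, 30.0, 17.0, 0.0 cfs; ΣQ_DR = 115.0 cfs.
V = ΣQ_DR · Δt = 115.0 × 21600 s = 2.484 × 10^6 ft³.
Over A = 2.98 mi², depth = V / A = 0.359 in.

d ≈ 0.359 in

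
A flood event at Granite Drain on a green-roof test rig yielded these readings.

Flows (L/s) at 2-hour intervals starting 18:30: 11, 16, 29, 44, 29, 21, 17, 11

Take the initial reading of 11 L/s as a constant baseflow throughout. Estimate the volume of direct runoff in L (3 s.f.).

Direct-runoff ordinates (Q − Q_b): 0.0, 5.0, 18.0, 33.0, 18.0, 10.0, 6.0, 0.0 L/s.
ΣQ_DR = 90.00 L/s.
With Δt = 2 h = 7200 s, V = ΣQ_DR · Δt = 90.00 × 7200 = 6.48 × 10^5 L.

V ≈ 6.48 × 10^5 L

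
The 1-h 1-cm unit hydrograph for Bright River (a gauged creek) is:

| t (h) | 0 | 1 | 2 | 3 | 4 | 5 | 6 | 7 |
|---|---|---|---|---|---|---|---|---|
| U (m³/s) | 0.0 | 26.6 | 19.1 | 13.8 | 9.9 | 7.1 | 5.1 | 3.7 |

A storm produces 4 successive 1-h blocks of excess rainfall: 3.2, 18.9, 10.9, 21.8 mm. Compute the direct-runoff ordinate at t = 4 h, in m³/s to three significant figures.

By discrete convolution, Q_j = Σ (P_i / 10 mm) · U_{j−i}.
At t = 4 h (j=4): Q = (3.2/10)·9.9 + (18.9/10)·13.8 + (10.9/10)·19.1 + (21.8/10)·26.6 = 108 m³/s.

Q ≈ 108 m³/s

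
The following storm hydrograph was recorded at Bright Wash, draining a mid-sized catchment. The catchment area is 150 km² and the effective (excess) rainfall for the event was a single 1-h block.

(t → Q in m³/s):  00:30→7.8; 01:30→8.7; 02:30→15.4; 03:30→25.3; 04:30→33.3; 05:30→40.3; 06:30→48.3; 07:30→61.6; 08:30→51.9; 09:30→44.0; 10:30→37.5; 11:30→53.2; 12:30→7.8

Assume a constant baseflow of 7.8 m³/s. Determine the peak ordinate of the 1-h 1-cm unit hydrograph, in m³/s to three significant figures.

Direct runoff: 0.0, 0.9, 7.6, 17.5, 25.5, 32.5, 40.5, 53.8, 44.1, 36.2, 29.7, 45.4, 0.0 m³/s; ΣQ_DR = 333.7 m³/s, peak = 53.8 m³/s.
Runoff depth d = ΣQ_DR·Δt / A = 333.7 × 3600 / (150 km²) = 8.009 mm.
The 1-cm UH is the DRH scaled by (10 mm)/d, so U_p = 53.8 × 10/8.009 = 67.2 m³/s.

U_p ≈ 67.2 m³/s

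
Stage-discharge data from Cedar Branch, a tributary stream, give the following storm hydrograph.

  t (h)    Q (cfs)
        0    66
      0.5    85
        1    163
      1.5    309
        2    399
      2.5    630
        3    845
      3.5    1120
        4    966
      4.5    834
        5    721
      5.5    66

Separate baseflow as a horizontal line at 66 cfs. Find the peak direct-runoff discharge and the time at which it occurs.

Q_p = 1054.0 cfs at t = 3.5 h

Subtracting baseflow gives direct-runoff ordinates: 0.0, 19.0, 97.0, 243.0, 333.0, 564.0, 779.0, 1054.0, 900.0, 768.0, 655.0, 0.0 cfs.
The maximum is 1054.0 cfs, occurring at the reading for t = 3.5 h.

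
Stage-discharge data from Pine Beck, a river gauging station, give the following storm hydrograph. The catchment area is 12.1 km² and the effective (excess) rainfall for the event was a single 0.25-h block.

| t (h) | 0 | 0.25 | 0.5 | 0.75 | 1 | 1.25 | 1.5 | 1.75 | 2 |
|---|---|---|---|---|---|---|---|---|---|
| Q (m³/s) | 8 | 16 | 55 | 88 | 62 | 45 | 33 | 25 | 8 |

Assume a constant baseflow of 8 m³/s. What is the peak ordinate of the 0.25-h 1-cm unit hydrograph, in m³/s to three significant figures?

U_p ≈ 40.1 m³/s

Direct runoff: 0.0, 8.0, 47.0, 80.0, 54.0, 37.0, 25.0, 17.0, 0.0 m³/s; ΣQ_DR = 268.0 m³/s, peak = 80.0 m³/s.
Runoff depth d = ΣQ_DR·Δt / A = 268.0 × 900 / (12.1 km²) = 19.93 mm.
The 1-cm UH is the DRH scaled by (10 mm)/d, so U_p = 80.0 × 10/19.93 = 40.1 m³/s.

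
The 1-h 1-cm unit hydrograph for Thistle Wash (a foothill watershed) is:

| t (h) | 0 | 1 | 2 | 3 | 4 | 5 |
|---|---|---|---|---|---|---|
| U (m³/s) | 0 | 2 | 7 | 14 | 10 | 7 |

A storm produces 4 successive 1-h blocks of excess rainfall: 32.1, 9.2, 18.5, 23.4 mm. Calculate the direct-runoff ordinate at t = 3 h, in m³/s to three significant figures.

Q ≈ 55.1 m³/s

By discrete convolution, Q_j = Σ (P_i / 10 mm) · U_{j−i}.
At t = 3 h (j=3): Q = (32.1/10)·14 + (9.2/10)·7 + (18.5/10)·2 + (23.4/10)·0 = 55.1 m³/s.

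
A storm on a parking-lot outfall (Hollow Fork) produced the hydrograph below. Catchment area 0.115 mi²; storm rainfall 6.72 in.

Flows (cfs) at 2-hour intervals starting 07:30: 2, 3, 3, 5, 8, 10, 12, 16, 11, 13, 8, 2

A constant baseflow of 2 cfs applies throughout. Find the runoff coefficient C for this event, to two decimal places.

ΣQ_DR = 69.00 cfs; V = ΣQ_DR·Δt = 4.968 × 10^5 ft³.
Runoff depth d = V / A = 1.860 in.
C = d / P = 1.860 / 6.72 = 0.28.

C ≈ 0.28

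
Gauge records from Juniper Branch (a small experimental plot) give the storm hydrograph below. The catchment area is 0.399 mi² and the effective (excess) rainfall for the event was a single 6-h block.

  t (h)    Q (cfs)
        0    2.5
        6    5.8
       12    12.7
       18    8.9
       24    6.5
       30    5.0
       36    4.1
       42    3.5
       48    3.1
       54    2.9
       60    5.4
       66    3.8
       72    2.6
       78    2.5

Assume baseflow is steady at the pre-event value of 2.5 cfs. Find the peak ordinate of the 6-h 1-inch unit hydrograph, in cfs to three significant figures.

Direct runoff: 0.0, 3.3, 10.2, 6.4, 4.0, 2.5, 1.6, 1.0, 0.6, 0.4, 2.9, 1.3, 0.1, 0.0 cfs; ΣQ_DR = 34.30 cfs, peak = 10.2 cfs.
Runoff depth d = ΣQ_DR·Δt / A = 34.30 × 21600 / (0.399 mi²) = 0.7993 in.
The 1-inch UH is the DRH scaled by (1 in)/d, so U_p = 10.2 × 1/0.7993 = 12.8 cfs.

U_p ≈ 12.8 cfs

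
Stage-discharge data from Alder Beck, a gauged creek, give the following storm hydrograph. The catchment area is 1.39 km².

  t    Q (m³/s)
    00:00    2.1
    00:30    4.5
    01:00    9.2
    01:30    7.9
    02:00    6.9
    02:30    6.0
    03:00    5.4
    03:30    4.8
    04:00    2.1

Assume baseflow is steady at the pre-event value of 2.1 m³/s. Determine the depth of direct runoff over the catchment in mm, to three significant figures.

d ≈ 38.8 mm

Direct runoff: 0.0, 2.4, 7.1, 5.8, 4.8, 3.9, 3.3, 2.7, 0.0 m³/s; ΣQ_DR = 30.00 m³/s.
V = ΣQ_DR · Δt = 30.00 × 1800 s = 54000 m³.
Over A = 1.39 km², depth = V / A = 38.8 mm.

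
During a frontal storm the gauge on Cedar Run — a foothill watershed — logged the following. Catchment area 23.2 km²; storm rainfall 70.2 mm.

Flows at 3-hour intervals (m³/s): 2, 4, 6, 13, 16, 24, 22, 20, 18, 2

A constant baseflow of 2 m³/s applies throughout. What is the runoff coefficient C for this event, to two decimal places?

C ≈ 0.71

ΣQ_DR = 107.0 m³/s; V = ΣQ_DR·Δt = 1.156 × 10^6 m³.
Runoff depth d = V / A = 49.81 mm.
C = d / P = 49.81 / 70.2 = 0.71.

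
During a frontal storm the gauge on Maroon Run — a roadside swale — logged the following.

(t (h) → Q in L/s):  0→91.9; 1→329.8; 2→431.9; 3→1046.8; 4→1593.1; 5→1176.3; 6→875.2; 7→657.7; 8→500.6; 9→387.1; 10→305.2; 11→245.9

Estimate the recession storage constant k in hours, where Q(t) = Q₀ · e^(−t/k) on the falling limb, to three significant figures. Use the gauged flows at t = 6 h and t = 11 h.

k ≈ 3.94 h

On the falling limb, Q drops from 875.2 to 245.9 L/s between t = 6 h and t = 11 h (Δt = 5 h).
k = −Δt / ln(Q₂/Q₁) = −5 / ln(245.9/875.2) = 3.94 h.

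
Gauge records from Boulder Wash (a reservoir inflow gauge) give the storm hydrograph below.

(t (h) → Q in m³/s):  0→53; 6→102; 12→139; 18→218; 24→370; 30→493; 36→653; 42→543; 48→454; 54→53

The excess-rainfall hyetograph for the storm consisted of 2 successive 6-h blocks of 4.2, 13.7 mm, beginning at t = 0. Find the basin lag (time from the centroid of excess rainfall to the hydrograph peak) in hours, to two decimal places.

Centroid of excess rainfall: t_c = Σ P_i·t̄_i / ΣP_i = 7.5922 h (block centres at 3, 9 h).
Hydrograph peak occurs at t = 36 h, so basin lag t_L = 36 − 7.5922 = 28.41 h.

t_L ≈ 28.41 h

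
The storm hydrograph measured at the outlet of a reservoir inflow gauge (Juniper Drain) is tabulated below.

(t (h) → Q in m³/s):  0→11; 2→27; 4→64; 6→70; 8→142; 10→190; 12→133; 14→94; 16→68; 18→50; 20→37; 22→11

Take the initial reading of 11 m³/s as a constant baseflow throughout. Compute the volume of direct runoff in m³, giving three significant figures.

Direct-runoff ordinates (Q − Q_b): 0.0, 16.0, 53.0, 59.0, 131.0, 179.0, 122.0, 83.0, 57.0, 39.0, 26.0, 0.0 m³/s.
ΣQ_DR = 765.0 m³/s.
With Δt = 2 h = 7200 s, V = ΣQ_DR · Δt = 765.0 × 7200 = 5.51 × 10^6 m³.

V ≈ 5.51 × 10^6 m³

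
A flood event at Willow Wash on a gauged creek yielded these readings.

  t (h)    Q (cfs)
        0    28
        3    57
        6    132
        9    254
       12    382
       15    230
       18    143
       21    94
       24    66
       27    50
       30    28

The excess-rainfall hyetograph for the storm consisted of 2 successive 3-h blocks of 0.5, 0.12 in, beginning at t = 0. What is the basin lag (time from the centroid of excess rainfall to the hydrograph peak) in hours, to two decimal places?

Centroid of excess rainfall: t_c = Σ P_i·t̄_i / ΣP_i = 2.0806 h (block centres at 1.5, 4.5 h).
Hydrograph peak occurs at t = 12 h, so basin lag t_L = 12 − 2.0806 = 9.92 h.

t_L ≈ 9.92 h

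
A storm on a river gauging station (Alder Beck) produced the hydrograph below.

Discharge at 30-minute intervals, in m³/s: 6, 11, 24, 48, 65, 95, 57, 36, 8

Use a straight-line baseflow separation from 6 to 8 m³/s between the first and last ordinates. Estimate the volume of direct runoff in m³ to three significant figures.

V ≈ 5.17 × 10^5 m³

Direct-runoff ordinates (Q − Q_b): 0.00, 4.75, 17.50, 41.25, 58.00, 87.75, 49.50, 28.25, 0.00 m³/s.
ΣQ_DR = 287.0 m³/s.
With Δt = 0.5 h = 1800 s, V = ΣQ_DR · Δt = 287.0 × 1800 = 5.17 × 10^5 m³.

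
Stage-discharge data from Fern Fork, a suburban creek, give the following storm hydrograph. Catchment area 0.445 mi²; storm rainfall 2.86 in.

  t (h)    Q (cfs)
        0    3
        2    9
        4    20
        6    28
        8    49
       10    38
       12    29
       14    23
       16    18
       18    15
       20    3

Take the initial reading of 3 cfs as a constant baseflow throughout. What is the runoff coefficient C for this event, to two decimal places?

ΣQ_DR = 202.0 cfs; V = ΣQ_DR·Δt = 1.454 × 10^6 ft³.
Runoff depth d = V / A = 1.407 in.
C = d / P = 1.407 / 2.86 = 0.49.

C ≈ 0.49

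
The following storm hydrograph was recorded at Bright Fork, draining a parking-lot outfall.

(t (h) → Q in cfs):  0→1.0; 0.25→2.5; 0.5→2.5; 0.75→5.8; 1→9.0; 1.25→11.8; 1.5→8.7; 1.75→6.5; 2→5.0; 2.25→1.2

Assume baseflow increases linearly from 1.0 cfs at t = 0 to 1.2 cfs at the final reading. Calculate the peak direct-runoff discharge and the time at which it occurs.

Q_p = 10.69 cfs at t = 1.25 h

Subtracting baseflow gives direct-runoff ordinates: 0.00, 1.48, 1.46, 4.73, 7.91, 10.69, 7.57, 5.34, 3.82, 0.00 cfs.
The maximum is 10.69 cfs, occurring at the reading for t = 1.25 h.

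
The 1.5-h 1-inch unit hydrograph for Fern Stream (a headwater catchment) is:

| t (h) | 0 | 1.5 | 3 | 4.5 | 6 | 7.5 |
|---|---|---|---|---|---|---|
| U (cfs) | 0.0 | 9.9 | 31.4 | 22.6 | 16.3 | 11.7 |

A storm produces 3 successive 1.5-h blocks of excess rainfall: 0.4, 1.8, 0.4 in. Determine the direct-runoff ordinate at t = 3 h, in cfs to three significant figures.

By discrete convolution, Q_j = Σ (P_i / 1 in) · U_{j−i}.
At t = 3 h (j=2): Q = (0.4/1)·31.4 + (1.8/1)·9.9 + (0.4/1)·0.0 = 30.4 cfs.

Q ≈ 30.4 cfs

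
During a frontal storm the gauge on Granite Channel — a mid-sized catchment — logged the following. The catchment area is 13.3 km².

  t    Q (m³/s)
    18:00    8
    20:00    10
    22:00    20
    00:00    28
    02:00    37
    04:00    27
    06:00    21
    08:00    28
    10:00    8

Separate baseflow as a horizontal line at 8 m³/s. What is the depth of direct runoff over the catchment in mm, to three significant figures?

d ≈ 62.3 mm

Direct runoff: 0.0, 2.0, 12.0, 20.0, 29.0, 19.0, 13.0, 20.0, 0.0 m³/s; ΣQ_DR = 115.0 m³/s.
V = ΣQ_DR · Δt = 115.0 × 7200 s = 8.280 × 10^5 m³.
Over A = 13.3 km², depth = V / A = 62.3 mm.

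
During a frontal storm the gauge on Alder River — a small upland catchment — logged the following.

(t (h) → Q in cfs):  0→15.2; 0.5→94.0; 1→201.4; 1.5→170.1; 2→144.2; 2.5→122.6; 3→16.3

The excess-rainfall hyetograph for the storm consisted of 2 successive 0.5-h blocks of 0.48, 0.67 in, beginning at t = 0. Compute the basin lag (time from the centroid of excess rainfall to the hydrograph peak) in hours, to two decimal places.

Centroid of excess rainfall: t_c = Σ P_i·t̄_i / ΣP_i = 0.5413 h (block centres at 0.25, 0.75 h).
Hydrograph peak occurs at t = 1 h, so basin lag t_L = 1 − 0.5413 = 0.46 h.

t_L ≈ 0.46 h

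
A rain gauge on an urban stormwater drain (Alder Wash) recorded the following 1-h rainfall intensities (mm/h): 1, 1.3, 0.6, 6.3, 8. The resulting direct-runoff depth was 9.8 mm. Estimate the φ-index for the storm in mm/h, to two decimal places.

φ ≈ 2.25 mm/h

Only the 2 blocks with intensity above φ contribute runoff: 6.3, 8 mm/h.
Σ(I−φ)·Δt = d  ⇒  (6.3+8 − 2φ)·1 = 9.8
φ = (14.30 − 9.8/1) / 2 = 2.25 mm/h.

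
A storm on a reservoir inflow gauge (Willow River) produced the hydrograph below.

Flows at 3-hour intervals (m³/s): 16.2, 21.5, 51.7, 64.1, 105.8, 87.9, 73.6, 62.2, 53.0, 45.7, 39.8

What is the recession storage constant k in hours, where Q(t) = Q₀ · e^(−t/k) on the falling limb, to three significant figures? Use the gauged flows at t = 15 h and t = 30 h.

On the falling limb, Q drops from 87.9 to 39.8 m³/s between t = 15 h and t = 30 h (Δt = 15 h).
k = −Δt / ln(Q₂/Q₁) = −15 / ln(39.8/87.9) = 18.9 h.

k ≈ 18.9 h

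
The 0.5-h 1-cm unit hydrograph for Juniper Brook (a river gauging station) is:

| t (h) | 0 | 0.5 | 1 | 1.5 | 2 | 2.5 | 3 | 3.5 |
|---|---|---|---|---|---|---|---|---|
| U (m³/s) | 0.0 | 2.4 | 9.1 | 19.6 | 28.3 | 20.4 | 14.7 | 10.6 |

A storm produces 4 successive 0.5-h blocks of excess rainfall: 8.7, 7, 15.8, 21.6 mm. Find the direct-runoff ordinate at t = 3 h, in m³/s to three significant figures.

By discrete convolution, Q_j = Σ (P_i / 10 mm) · U_{j−i}.
At t = 3 h (j=6): Q = (8.7/10)·14.7 + (7/10)·20.4 + (15.8/10)·28.3 + (21.6/10)·19.6 = 114 m³/s.

Q ≈ 114 m³/s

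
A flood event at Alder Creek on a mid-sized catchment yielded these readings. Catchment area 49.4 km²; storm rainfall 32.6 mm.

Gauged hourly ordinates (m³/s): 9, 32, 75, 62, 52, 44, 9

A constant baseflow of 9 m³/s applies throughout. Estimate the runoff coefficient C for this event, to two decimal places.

C ≈ 0.49

ΣQ_DR = 220.0 m³/s; V = ΣQ_DR·Δt = 7.920 × 10^5 m³.
Runoff depth d = V / A = 16.03 mm.
C = d / P = 16.03 / 32.6 = 0.49.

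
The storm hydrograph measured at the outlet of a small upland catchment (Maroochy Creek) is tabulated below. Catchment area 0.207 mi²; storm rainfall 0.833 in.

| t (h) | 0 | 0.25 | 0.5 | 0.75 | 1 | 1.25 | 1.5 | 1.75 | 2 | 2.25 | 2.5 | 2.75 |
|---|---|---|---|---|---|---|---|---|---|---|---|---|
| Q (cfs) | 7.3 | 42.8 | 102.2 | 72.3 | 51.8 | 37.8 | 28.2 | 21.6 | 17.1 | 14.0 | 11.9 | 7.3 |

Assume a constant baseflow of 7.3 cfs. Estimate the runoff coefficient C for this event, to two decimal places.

C ≈ 0.73

ΣQ_DR = 326.7 cfs; V = ΣQ_DR·Δt = 2.940 × 10^5 ft³.
Runoff depth d = V / A = 0.6114 in.
C = d / P = 0.6114 / 0.833 = 0.73.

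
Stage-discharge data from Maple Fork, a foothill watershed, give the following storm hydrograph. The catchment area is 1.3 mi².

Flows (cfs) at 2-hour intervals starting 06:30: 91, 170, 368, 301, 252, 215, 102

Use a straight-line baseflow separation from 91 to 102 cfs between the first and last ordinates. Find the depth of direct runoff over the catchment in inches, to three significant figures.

d ≈ 1.96 in

Direct runoff: 0.00, 77.17, 273.33, 204.50, 153.67, 114.83, 0.00 cfs; ΣQ_DR = 823.5 cfs.
V = ΣQ_DR · Δt = 823.5 × 7200 s = 5.929 × 10^6 ft³.
Over A = 1.3 mi², depth = V / A = 1.96 in.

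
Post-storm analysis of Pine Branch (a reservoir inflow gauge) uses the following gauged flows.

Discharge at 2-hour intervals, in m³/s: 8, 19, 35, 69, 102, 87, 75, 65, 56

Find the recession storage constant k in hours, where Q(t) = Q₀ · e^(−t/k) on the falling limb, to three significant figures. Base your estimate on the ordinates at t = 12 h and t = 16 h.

On the falling limb, Q drops from 75 to 56 m³/s between t = 12 h and t = 16 h (Δt = 4 h).
k = −Δt / ln(Q₂/Q₁) = −4 / ln(56/75) = 13.7 h.

k ≈ 13.7 h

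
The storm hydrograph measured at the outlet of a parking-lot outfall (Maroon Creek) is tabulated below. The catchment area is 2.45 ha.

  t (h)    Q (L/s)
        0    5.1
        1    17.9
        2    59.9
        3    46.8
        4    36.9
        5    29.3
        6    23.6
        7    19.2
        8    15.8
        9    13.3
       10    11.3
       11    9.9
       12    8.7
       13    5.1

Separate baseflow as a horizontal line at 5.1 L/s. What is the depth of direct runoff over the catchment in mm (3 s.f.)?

d ≈ 34.0 mm

Direct runoff: 0.0, 12.8, 54.8, 41.7, 31.8, 24.2, 18.5, 14.1, 10.7, 8.2, 6.2, 4.8, 3.6, 0.0 L/s; ΣQ_DR = 231.4 L/s.
V = ΣQ_DR · Δt = 231.4 × 3600 s = 8.330 × 10^5 L.
Over A = 2.45 ha, depth = V / A = 34.0 mm.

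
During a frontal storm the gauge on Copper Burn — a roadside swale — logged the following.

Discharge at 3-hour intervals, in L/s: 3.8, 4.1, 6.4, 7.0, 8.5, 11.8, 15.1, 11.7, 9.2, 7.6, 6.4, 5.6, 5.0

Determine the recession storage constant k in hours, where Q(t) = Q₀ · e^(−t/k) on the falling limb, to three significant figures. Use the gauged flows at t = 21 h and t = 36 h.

k ≈ 17.6 h

On the falling limb, Q drops from 11.7 to 5.0 L/s between t = 21 h and t = 36 h (Δt = 15 h).
k = −Δt / ln(Q₂/Q₁) = −15 / ln(5.0/11.7) = 17.6 h.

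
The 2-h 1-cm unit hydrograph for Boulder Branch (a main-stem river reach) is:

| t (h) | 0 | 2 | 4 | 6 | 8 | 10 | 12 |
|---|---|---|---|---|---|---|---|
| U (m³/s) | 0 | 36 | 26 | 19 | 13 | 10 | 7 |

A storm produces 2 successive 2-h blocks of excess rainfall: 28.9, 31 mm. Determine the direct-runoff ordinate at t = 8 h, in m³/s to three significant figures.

Q ≈ 96.5 m³/s

By discrete convolution, Q_j = Σ (P_i / 10 mm) · U_{j−i}.
At t = 8 h (j=4): Q = (28.9/10)·13 + (31/10)·19 = 96.5 m³/s.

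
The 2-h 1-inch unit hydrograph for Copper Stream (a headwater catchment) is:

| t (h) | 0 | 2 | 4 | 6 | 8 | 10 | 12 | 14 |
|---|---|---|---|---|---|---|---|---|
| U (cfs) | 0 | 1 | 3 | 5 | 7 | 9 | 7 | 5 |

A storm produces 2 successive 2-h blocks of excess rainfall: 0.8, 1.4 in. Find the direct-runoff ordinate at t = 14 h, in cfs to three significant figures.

Q ≈ 13.8 cfs

By discrete convolution, Q_j = Σ (P_i / 1 in) · U_{j−i}.
At t = 14 h (j=7): Q = (0.8/1)·5 + (1.4/1)·7 = 13.8 cfs.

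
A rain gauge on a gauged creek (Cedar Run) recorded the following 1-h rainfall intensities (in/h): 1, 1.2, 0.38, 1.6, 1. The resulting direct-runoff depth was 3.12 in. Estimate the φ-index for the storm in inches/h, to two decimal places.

φ ≈ 0.42 in/h

Only the 4 blocks with intensity above φ contribute runoff: 1, 1.2, 1.6, 1 in/h.
Σ(I−φ)·Δt = d  ⇒  (1+1.2+1.6+1 − 4φ)·1 = 3.12
φ = (4.800 − 3.12/1) / 4 = 0.42 in/h.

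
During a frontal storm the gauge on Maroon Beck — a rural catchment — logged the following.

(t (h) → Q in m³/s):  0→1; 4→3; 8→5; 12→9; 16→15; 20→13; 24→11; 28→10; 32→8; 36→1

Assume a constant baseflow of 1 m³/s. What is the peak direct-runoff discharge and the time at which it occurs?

Q_p = 14.0 m³/s at t = 16 h

Subtracting baseflow gives direct-runoff ordinates: 0.0, 2.0, 4.0, 8.0, 14.0, 12.0, 10.0, 9.0, 7.0, 0.0 m³/s.
The maximum is 14.0 m³/s, occurring at the reading for t = 16 h.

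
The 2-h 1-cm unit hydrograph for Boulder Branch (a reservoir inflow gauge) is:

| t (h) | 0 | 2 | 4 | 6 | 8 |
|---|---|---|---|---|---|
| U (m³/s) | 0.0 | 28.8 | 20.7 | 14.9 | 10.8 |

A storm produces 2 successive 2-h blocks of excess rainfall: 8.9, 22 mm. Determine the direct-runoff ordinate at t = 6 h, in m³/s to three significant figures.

By discrete convolution, Q_j = Σ (P_i / 10 mm) · U_{j−i}.
At t = 6 h (j=3): Q = (8.9/10)·14.9 + (22/10)·20.7 = 58.8 m³/s.

Q ≈ 58.8 m³/s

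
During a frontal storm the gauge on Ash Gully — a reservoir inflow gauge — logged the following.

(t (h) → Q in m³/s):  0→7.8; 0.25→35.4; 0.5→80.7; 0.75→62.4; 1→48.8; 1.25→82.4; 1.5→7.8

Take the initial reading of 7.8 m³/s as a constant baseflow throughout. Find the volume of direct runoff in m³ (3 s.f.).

V ≈ 2.44 × 10^5 m³

Direct-runoff ordinates (Q − Q_b): 0.0, 27.6, 72.9, 54.6, 41.0, 74.6, 0.0 m³/s.
ΣQ_DR = 270.7 m³/s.
With Δt = 0.25 h = 900 s, V = ΣQ_DR · Δt = 270.7 × 900 = 2.44 × 10^5 m³.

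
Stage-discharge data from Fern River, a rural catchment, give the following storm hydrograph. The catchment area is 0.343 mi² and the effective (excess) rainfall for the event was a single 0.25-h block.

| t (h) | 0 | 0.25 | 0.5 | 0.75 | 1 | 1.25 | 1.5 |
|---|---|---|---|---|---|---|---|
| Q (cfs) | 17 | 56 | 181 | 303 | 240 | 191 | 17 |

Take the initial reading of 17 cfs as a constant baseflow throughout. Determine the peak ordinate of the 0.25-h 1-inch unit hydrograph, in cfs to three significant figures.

U_p ≈ 286 cfs

Direct runoff: 0.0, 39.0, 164.0, 286.0, 223.0, 174.0, 0.0 cfs; ΣQ_DR = 886.0 cfs, peak = 286.0 cfs.
Runoff depth d = ΣQ_DR·Δt / A = 886.0 × 900 / (0.343 mi²) = 1.001 in.
The 1-inch UH is the DRH scaled by (1 in)/d, so U_p = 286.0 × 1/1.001 = 286 cfs.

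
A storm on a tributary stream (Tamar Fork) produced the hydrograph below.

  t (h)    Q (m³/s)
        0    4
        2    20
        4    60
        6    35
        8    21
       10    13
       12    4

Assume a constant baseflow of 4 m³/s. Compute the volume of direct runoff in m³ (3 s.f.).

Direct-runoff ordinates (Q − Q_b): 0.0, 16.0, 56.0, 31.0, 17.0, 9.0, 0.0 m³/s.
ΣQ_DR = 129.0 m³/s.
With Δt = 2 h = 7200 s, V = ΣQ_DR · Δt = 129.0 × 7200 = 9.29 × 10^5 m³.

V ≈ 9.29 × 10^5 m³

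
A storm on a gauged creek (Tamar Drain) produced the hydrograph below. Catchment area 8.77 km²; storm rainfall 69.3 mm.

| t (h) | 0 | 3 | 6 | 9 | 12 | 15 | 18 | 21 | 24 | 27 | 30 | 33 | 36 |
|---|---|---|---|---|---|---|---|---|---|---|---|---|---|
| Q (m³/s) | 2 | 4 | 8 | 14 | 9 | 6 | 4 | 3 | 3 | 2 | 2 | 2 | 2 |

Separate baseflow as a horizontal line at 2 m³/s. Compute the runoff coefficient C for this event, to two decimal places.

ΣQ_DR = 35.00 m³/s; V = ΣQ_DR·Δt = 3.780 × 10^5 m³.
Runoff depth d = V / A = 43.10 mm.
C = d / P = 43.10 / 69.3 = 0.62.

C ≈ 0.62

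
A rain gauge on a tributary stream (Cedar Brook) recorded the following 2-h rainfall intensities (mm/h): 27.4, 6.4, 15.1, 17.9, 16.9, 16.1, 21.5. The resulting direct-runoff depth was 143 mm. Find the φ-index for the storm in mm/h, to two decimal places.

φ ≈ 7.23 mm/h

Only the 6 blocks with intensity above φ contribute runoff: 27.4, 15.1, 17.9, 16.9, 16.1, 21.5 mm/h.
Σ(I−φ)·Δt = d  ⇒  (27.4+15.1+17.9+16.9+16.1+21.5 − 6φ)·2 = 143
φ = (114.9 − 143/2) / 6 = 7.23 mm/h.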